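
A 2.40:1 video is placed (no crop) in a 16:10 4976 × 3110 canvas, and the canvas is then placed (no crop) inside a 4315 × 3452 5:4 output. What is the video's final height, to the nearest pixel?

1798 px

First fit — 2.40:1 into 4976×3110 spans the width: 4976.00 × 2073.33.
The 16:10 canvas is width-limited in 4315×3452, giving 4315.00 × 2696.88; scale factor 0.8672.
Applying the same ×0.8672: 2073.33 → 1797.92.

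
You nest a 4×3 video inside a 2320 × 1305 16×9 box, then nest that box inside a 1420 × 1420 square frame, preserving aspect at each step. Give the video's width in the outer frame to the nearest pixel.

First fit — 4×3 into 2320×1305 spans the height: 1740.00 × 1305.00.
The 16×9 canvas is width-limited in 1420×1420, giving 1420.00 × 798.75; scale factor 0.6121.
Applying the same ×0.6121: 1740.00 → 1065.00.

1065 px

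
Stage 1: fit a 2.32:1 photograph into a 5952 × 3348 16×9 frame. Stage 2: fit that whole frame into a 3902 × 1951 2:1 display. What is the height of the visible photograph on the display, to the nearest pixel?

Inside the 5952×3348 canvas the photograph is width-limited at 5952.00 × 2565.52.
16×9 in 3902×1951: fills the height, so the intermediate becomes 3468.44 × 1951.00 — a scale of ×0.5827.
The photograph scales with it: height 2565.52 × 0.5827 ≈ 1495.02.

1495 px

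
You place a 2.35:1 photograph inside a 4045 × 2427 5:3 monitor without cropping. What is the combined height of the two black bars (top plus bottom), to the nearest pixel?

706 px

2.35:1 (2.350) > 5:3 (1.667), so the photograph fills the width.
The photograph is 4045 / 2.350 ≈ 1721.28 px tall.
Black = 2427 − 1721.28 = 705.72 px.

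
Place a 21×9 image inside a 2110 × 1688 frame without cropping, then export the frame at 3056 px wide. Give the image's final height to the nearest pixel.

1310 px

Fitted into 2110×1688, the image spans the width; its height is 2110 × 9/21 ≈ 904.29 px.
The frame scales by 3056/2110 = 1.4483; 904.29 × 1.4483 ≈ 1309.71 px.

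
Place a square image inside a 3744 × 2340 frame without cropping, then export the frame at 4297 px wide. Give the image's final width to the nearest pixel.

2686 px

At 3744×2340 the image is height-limited, so width = 2340 × 1/1 ≈ 2340.00 px.
The frame scales by 4297/3744 = 1.1477; 2340.00 × 1.1477 ≈ 2685.62 px.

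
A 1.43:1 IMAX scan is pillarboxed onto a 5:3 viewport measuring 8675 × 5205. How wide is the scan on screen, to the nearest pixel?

1.43:1 IMAX is narrower than 5:3, so it spans the full height.
The scan is 5205 × 1.430 ≈ 7443.15 px wide.

7443 px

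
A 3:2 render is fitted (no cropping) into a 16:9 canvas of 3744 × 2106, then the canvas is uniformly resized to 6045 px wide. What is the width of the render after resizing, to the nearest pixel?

At 3744×2106 the render is height-limited, so width = 2106 × 3/2 ≈ 3159.00 px.
The frame scales by 6045/3744 = 1.6146; 3159.00 × 1.6146 ≈ 5100.47 px.

5100 px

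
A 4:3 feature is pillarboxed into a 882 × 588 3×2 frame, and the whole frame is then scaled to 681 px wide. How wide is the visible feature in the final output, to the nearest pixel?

Fitted into 882×588, the feature spans the height; its width is 588 × 4/3 ≈ 784.00 px.
Scaling 882 → 681 is ×0.7721, so the width becomes 784.00 × 0.7721 ≈ 605.33 px.

605 px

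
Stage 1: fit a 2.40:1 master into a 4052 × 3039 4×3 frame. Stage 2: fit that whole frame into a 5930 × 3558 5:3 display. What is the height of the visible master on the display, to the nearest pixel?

1977 px

Inside the 4052×3039 canvas the master is width-limited at 4052.00 × 1688.33.
4×3 in 5930×3558: fills the height, so the intermediate becomes 4744.00 × 3558.00 — a scale of ×1.1708.
The master scales with it: height 1688.33 × 1.1708 ≈ 1976.67.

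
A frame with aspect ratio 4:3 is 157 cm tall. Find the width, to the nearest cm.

209 cm

At 4:3, 157 / 3 × 4 ≈ 209.33.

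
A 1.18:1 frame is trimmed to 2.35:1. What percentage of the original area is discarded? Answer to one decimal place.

Going from 1.18:1 to 2.35:1 means cutting height while keeping width.
Fraction kept = (1.180)/(2.350) ≈ 50.21%, so 49.79% is lost.

49.8%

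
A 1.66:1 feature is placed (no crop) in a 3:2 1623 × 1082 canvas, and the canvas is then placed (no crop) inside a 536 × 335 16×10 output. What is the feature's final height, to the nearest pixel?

303 px

1.66:1 in 1623×1082: fills the width, so the feature is 1623.00 × 977.71.
Second fit — the 3:2 canvas into 536×335 spans the height: 502.50 × 335.00 (×0.3096 from 1623×1082).
Applying the same ×0.3096: 977.71 → 302.71.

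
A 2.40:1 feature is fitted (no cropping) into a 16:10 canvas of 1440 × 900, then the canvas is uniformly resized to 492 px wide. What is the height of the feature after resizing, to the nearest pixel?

205 px

In the 1440×900 frame the feature fills the width: height = 1440 / 2.400 ≈ 600.00 px.
Resizing to 492 px wide multiplies everything by 0.3417: 600.00 → 205.00 px.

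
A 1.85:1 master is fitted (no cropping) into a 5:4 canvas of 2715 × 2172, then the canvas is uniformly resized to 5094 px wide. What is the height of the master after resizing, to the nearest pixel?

2754 px

Fitted into 2715×2172, the master spans the width; its height is 2715 / 1.850 ≈ 1467.57 px.
Scaling 2715 → 5094 is ×1.8762, so the height becomes 1467.57 × 1.8762 ≈ 2753.51 px.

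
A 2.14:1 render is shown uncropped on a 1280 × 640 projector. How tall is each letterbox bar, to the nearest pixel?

21 px

Since 2.140 > 2.000, the render is width-limited.
The render is 1280 / 2.140 ≈ 598.13 px tall.
640 − 598.13 = 41.87 px of bars (20.93 each).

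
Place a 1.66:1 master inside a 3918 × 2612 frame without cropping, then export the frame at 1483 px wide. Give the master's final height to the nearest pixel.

Fitted into 3918×2612, the master spans the width; its height is 3918 / 1.660 ≈ 2360.24 px.
Resizing to 1483 px wide multiplies everything by 0.3785: 2360.24 → 893.37 px.

893 px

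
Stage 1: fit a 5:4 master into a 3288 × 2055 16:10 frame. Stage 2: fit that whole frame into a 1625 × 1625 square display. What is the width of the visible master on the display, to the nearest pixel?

1270 px

5:4 in 3288×2055: fills the height, so the master is 2568.75 × 2055.00.
Second fit — the 16:10 canvas into 1625×1625 spans the width: 1625.00 × 1015.62 (×0.4942 from 3288×2055).
Applying the same ×0.4942: 2568.75 → 1269.53.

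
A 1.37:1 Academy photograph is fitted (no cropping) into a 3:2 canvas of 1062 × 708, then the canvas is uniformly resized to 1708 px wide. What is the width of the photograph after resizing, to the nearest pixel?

Fitted into 1062×708, the photograph spans the height; its width is 708 × 1.370 ≈ 969.96 px.
Resizing to 1708 px wide multiplies everything by 1.6083: 969.96 → 1559.97 px.

1560 px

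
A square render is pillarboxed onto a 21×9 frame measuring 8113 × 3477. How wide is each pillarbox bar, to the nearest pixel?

2318 px

square is narrower than 21×9, so it spans the full height.
The render is 3477 × 1/1 ≈ 3477.00 px wide.
8113 − 3477.00 = 4636.00 px of bars (2318.00 each).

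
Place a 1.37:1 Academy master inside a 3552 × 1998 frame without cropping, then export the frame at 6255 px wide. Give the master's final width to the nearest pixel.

In the 3552×1998 frame the master fills the height: width = 1998 × 1.370 ≈ 2737.26 px.
Scaling 3552 → 6255 is ×1.7610, so the width becomes 2737.26 × 1.7610 ≈ 4820.26 px.

4820 px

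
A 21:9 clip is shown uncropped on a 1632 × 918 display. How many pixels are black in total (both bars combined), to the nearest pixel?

356709 pixels

21:9 (2.333) > 16×9 (1.778), so the clip fills the width.
The clip is 1632 × 9/21 ≈ 699.4286 px tall.
Leftover height: 918 − 699.4286 = 218.5714 px.
That's 218.5714 × 1632 ≈ 356709 black pixels.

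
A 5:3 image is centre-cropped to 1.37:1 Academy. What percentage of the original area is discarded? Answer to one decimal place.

17.8%

The height stays; only width is cut (since 1.37:1 Academy is narrower than 5:3).
Fraction kept = (1.370)/(1.667) ≈ 82.20%, so 17.80% is lost.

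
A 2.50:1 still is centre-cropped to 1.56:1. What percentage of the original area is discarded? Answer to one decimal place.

The height stays; only width is cut (since 1.56:1 is narrower than 2.50:1).
Fraction kept = (1.560)/(2.500) ≈ 62.40%, so 37.60% is lost.

37.6%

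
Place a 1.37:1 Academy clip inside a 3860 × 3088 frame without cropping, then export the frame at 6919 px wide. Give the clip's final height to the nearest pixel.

5050 px

Fitted into 3860×3088, the clip spans the width; its height is 3860 / 1.370 ≈ 2817.52 px.
Resizing to 6919 px wide multiplies everything by 1.7925: 2817.52 → 5050.36 px.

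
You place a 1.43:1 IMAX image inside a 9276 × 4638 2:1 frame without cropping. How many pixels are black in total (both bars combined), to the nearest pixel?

1.43:1 IMAX is narrower than 2:1, so it spans the full height.
The image is 4638 × 1.430 ≈ 6632.3400 px wide.
9276 − 6632.3400 = 2643.6600 px of bars.
Bar area = 2643.6600 × 4638 ≈ 12261295 px.

12261295 pixels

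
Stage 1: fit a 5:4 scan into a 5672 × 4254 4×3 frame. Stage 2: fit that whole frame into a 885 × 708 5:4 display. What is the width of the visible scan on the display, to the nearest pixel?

Inside the 5672×4254 canvas the scan is height-limited at 5317.50 × 4254.00.
Second fit — the 4×3 canvas into 885×708 spans the width: 885.00 × 663.75 (×0.1560 from 5672×4254).
Applying the same ×0.1560: 5317.50 → 829.69.

830 px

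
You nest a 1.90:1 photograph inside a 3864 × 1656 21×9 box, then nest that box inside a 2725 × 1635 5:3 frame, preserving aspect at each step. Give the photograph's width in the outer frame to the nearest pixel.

First fit — 1.90:1 into 3864×1656 spans the height: 3146.40 × 1656.00.
Second fit — the 21×9 canvas into 2725×1635 spans the width: 2725.00 × 1167.86 (×0.7052 from 3864×1656).
Applying the same ×0.7052: 3146.40 → 2218.93.

2219 px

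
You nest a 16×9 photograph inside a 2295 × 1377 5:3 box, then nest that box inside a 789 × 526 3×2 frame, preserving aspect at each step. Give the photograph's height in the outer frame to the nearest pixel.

16×9 in 2295×1377: fills the width, so the photograph is 2295.00 × 1290.94.
Second fit — the 5:3 canvas into 789×526 spans the width: 789.00 × 473.40 (×0.3438 from 2295×1377).
The photograph scales with it: height 1290.94 × 0.3438 ≈ 443.81.

444 px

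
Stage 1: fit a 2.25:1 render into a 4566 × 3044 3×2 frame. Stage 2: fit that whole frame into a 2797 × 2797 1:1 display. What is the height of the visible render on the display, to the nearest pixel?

1243 px

First fit — 2.25:1 into 4566×3044 spans the width: 4566.00 × 2029.33.
The 3×2 canvas is width-limited in 2797×2797, giving 2797.00 × 1864.67; scale factor 0.6126.
So the render's height is 2029.33 × 0.6126 ≈ 1243.11.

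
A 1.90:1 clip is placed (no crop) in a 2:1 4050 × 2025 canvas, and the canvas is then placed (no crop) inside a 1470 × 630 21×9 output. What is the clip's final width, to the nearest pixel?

Inside the 4050×2025 canvas the clip is height-limited at 3847.50 × 2025.00.
2:1 in 1470×630: fills the height, so the intermediate becomes 1260.00 × 630.00 — a scale of ×0.3111.
The clip scales with it: width 3847.50 × 0.3111 ≈ 1197.00.

1197 px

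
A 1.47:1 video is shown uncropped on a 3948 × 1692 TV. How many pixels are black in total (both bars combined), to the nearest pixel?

2471606 pixels

1.47:1 (1.470) < 21:9 (2.333), so the video fills the height.
The video is 1692 × 1.470 ≈ 2487.2400 px wide.
3948 − 2487.2400 = 1460.7600 px of bars.
Bar area = 1460.7600 × 1692 ≈ 2471606 px.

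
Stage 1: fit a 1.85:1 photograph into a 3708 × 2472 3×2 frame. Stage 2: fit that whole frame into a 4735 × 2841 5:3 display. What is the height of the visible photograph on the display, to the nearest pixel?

Inside the 3708×2472 canvas the photograph is width-limited at 3708.00 × 2004.32.
The 3×2 canvas is height-limited in 4735×2841, giving 4261.50 × 2841.00; scale factor 1.1493.
So the photograph's height is 2004.32 × 1.1493 ≈ 2303.51.

2304 px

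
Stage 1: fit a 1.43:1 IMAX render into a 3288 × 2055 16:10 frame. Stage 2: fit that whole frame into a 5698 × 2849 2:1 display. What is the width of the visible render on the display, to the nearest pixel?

4074 px

First fit — 1.43:1 IMAX into 3288×2055 spans the height: 2938.65 × 2055.00.
16:10 in 5698×2849: fills the height, so the intermediate becomes 4558.40 × 2849.00 — a scale of ×1.3864.
The render scales with it: width 2938.65 × 1.3864 ≈ 4074.07.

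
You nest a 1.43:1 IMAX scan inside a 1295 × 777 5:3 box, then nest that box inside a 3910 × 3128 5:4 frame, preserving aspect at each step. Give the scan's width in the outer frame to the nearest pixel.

3355 px

1.43:1 IMAX in 1295×777: fills the height, so the scan is 1111.11 × 777.00.
Second fit — the 5:3 canvas into 3910×3128 spans the width: 3910.00 × 2346.00 (×3.0193 from 1295×777).
Applying the same ×3.0193: 1111.11 → 3354.78.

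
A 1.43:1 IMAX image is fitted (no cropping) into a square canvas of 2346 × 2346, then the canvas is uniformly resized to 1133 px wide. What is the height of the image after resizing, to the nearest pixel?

At 2346×2346 the image is width-limited, so height = 2346 / 1.430 ≈ 1640.56 px.
Scaling 2346 → 1133 is ×0.4829, so the height becomes 1640.56 × 0.4829 ≈ 792.31 px.

792 px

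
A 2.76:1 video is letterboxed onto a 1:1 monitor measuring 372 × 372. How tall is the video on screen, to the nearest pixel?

2.76:1 is wider than 1:1, so it spans the full width.
That makes the image 134.78 px tall (372 / 2.760).

135 px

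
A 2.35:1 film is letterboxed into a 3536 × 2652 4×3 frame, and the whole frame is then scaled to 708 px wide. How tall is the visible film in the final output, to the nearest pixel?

Fitted into 3536×2652, the film spans the width; its height is 3536 / 2.350 ≈ 1504.68 px.
Resizing to 708 px wide multiplies everything by 0.2002: 1504.68 → 301.28 px.

301 px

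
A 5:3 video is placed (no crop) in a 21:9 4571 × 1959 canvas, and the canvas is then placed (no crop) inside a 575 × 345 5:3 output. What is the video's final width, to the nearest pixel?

First fit — 5:3 into 4571×1959 spans the height: 3265.00 × 1959.00.
The 21:9 canvas is width-limited in 575×345, giving 575.00 × 246.43; scale factor 0.1258.
The video scales with it: width 3265.00 × 0.1258 ≈ 410.71.

411 px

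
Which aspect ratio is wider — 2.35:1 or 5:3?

2.35 and 5:3 = 1.667; 2.35 > 1.667.

2.35:1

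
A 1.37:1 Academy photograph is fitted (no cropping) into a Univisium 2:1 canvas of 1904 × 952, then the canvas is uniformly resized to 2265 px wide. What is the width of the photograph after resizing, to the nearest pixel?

In the 1904×952 frame the photograph fills the height: width = 952 × 1.370 ≈ 1304.24 px.
Resizing to 2265 px wide multiplies everything by 1.1896: 1304.24 → 1551.53 px.

1552 px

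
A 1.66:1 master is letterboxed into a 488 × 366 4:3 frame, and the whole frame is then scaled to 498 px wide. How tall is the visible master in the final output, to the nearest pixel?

In the 488×366 frame the master fills the width: height = 488 / 1.660 ≈ 293.98 px.
Resizing to 498 px wide multiplies everything by 1.0205: 293.98 → 300.00 px.

300 px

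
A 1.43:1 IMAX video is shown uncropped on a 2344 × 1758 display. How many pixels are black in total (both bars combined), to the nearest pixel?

1.43:1 IMAX (1.430) > 4×3 (1.333), so the video fills the width.
That makes the image 1639.1608 px tall (2344 / 1.430).
1758 − 1639.1608 = 118.8392 px of bars.
Bar area = 118.8392 × 2344 ≈ 278559 px.

278559 pixels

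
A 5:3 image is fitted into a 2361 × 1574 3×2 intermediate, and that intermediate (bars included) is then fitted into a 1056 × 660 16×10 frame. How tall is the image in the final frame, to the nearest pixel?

First fit — 5:3 into 2361×1574 spans the width: 2361.00 × 1416.60.
Second fit — the 3×2 canvas into 1056×660 spans the height: 990.00 × 660.00 (×0.4193 from 2361×1574).
Applying the same ×0.4193: 1416.60 → 594.00.

594 px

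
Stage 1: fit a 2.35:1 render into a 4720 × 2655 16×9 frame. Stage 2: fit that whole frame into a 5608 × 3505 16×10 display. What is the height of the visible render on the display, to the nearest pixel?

2386 px

First fit — 2.35:1 into 4720×2655 spans the width: 4720.00 × 2008.51.
Second fit — the 16×9 canvas into 5608×3505 spans the width: 5608.00 × 3154.50 (×1.1881 from 4720×2655).
The render scales with it: height 2008.51 × 1.1881 ≈ 2386.38.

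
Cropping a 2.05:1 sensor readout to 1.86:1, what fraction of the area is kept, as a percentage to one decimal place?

90.7%

The height stays; only width is cut (since 1.86:1 is narrower than 2.05:1).
Fraction kept = (1.860)/(2.050) ≈ 90.73%.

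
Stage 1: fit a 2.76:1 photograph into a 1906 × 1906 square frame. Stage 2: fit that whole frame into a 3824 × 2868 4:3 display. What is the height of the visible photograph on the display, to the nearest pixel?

2.76:1 in 1906×1906: fills the width, so the photograph is 1906.00 × 690.58.
Second fit — the square canvas into 3824×2868 spans the height: 2868.00 × 2868.00 (×1.5047 from 1906×1906).
So the photograph's height is 690.58 × 1.5047 ≈ 1039.13.

1039 px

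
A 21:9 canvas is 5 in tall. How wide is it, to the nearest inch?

At 21:9, 5·21/9 ≈ 11.67.

12 in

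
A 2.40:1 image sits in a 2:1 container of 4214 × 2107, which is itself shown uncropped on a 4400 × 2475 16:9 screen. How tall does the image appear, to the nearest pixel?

1833 px

Inside the 4214×2107 canvas the image is width-limited at 4214.00 × 1755.83.
The 2:1 canvas is width-limited in 4400×2475, giving 4400.00 × 2200.00; scale factor 1.0441.
So the image's height is 1755.83 × 1.0441 ≈ 1833.33.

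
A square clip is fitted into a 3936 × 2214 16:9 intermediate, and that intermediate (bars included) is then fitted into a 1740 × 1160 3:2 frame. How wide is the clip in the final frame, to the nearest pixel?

Inside the 3936×2214 canvas the clip is height-limited at 2214.00 × 2214.00.
16:9 in 1740×1160: fills the width, so the intermediate becomes 1740.00 × 978.75 — a scale of ×0.4421.
So the clip's width is 2214.00 × 0.4421 ≈ 978.75.

979 px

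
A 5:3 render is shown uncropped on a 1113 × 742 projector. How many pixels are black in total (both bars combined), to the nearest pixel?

82585 pixels

5:3 is wider than 3:2, so it spans the full width.
The render is 1113 × 3/5 ≈ 667.8000 px tall.
742 − 667.8000 = 74.2000 px of bars.
That's 74.2000 × 1113 ≈ 82585 black pixels.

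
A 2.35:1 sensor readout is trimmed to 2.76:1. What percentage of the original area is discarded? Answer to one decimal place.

The width stays; only height is cut (since 2.76:1 is wider than 2.35:1).
Area ratio = (2.350)/(2.760) = 85.14%; the remaining 14.86% is cropped out.

14.9%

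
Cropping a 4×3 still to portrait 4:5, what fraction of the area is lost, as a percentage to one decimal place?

40.0%

portrait 4:5 is narrower than 4×3, so the crop keeps the full height and trims the width.
(0.800)/(1.333) ≈ 0.600 of the area survives, leaving 40.00% discarded.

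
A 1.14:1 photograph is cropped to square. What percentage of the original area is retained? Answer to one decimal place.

87.7%

square is narrower than 1.14:1, so the crop keeps the full height and trims the width.
Fraction kept = (1.000)/(1.140) ≈ 87.72%.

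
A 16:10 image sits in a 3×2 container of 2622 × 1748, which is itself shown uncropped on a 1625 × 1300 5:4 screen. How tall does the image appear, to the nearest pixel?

1016 px

Inside the 2622×1748 canvas the image is width-limited at 2622.00 × 1638.75.
The 3×2 canvas is width-limited in 1625×1300, giving 1625.00 × 1083.33; scale factor 0.6198.
Applying the same ×0.6198: 1638.75 → 1015.62.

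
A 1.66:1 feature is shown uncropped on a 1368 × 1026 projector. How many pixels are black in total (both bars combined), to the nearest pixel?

Since 1.660 > 1.333, the feature is width-limited.
The feature is 1368 / 1.660 ≈ 824.0964 px tall.
1026 − 824.0964 = 201.9036 px of bars.
Bar area = 201.9036 × 1368 ≈ 276204 px.

276204 pixels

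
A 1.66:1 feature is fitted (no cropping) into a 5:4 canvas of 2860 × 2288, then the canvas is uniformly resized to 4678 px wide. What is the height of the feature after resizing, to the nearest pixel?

At 2860×2288 the feature is width-limited, so height = 2860 / 1.660 ≈ 1722.89 px.
The frame scales by 4678/2860 = 1.6357; 1722.89 × 1.6357 ≈ 2818.07 px.

2818 px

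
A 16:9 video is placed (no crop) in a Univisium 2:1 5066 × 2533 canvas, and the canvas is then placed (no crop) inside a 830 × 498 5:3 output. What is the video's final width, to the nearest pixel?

738 px

16:9 in 5066×2533: fills the height, so the video is 4503.11 × 2533.00.
Univisium 2:1 in 830×498: fills the width, so the intermediate becomes 830.00 × 415.00 — a scale of ×0.1638.
Applying the same ×0.1638: 4503.11 → 737.78.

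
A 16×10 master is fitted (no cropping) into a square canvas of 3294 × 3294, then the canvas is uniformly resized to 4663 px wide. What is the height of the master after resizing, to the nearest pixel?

In the 3294×3294 frame the master fills the width: height = 3294 × 10/16 ≈ 2058.75 px.
Resizing to 4663 px wide multiplies everything by 1.4156: 2058.75 → 2914.38 px.

2914 px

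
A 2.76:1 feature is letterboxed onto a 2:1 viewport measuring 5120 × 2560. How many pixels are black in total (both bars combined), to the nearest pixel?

3609229 pixels

2.76:1 is wider than 2:1, so it spans the full width.
The feature is 5120 / 2.760 ≈ 1855.0725 px tall.
Black = 2560 − 1855.0725 = 704.9275 px.
Bar area = 704.9275 × 5120 ≈ 3609229 px.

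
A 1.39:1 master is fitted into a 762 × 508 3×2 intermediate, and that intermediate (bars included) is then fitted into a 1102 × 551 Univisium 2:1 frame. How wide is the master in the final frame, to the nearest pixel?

766 px

Inside the 762×508 canvas the master is height-limited at 706.12 × 508.00.
Second fit — the 3×2 canvas into 1102×551 spans the height: 826.50 × 551.00 (×1.0846 from 762×508).
Applying the same ×1.0846: 706.12 → 765.89.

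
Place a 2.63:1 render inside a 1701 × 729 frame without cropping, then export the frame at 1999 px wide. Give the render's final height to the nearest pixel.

760 px

In the 1701×729 frame the render fills the width: height = 1701 / 2.630 ≈ 646.77 px.
Resizing to 1999 px wide multiplies everything by 1.1752: 646.77 → 760.08 px.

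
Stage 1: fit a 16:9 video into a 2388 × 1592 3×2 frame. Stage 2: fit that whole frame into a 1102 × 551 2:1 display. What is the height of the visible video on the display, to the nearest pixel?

Inside the 2388×1592 canvas the video is width-limited at 2388.00 × 1343.25.
The 3×2 canvas is height-limited in 1102×551, giving 826.50 × 551.00; scale factor 0.3461.
Applying the same ×0.3461: 1343.25 → 464.91.

465 px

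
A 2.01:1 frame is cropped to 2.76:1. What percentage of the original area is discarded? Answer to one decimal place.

2.76:1 is wider than 2.01:1, so the crop keeps the full width and trims the height.
Area ratio = (2.010)/(2.760) = 72.83%; the remaining 27.17% is cropped out.

27.2%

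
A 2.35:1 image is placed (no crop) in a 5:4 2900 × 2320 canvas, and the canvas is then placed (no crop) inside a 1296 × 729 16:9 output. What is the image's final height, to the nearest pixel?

388 px

2.35:1 in 2900×2320: fills the width, so the image is 2900.00 × 1234.04.
The 5:4 canvas is height-limited in 1296×729, giving 911.25 × 729.00; scale factor 0.3142.
The image scales with it: height 1234.04 × 0.3142 ≈ 387.77.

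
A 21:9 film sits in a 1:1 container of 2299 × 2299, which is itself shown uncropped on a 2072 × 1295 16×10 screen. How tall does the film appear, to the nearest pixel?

First fit — 21:9 into 2299×2299 spans the width: 2299.00 × 985.29.
The 1:1 canvas is height-limited in 2072×1295, giving 1295.00 × 1295.00; scale factor 0.5633.
So the film's height is 985.29 × 0.5633 ≈ 555.00.

555 px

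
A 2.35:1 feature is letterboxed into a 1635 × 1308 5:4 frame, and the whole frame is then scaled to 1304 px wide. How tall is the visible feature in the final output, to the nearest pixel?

555 px

At 1635×1308 the feature is width-limited, so height = 1635 / 2.350 ≈ 695.74 px.
Scaling 1635 → 1304 is ×0.7976, so the height becomes 695.74 × 0.7976 ≈ 554.89 px.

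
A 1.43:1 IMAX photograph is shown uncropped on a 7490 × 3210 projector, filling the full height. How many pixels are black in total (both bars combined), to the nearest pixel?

9308037 pixels

Content width = 3210 × 1.430 ≈ 4590.3000 px.
Leftover width: 7490 − 4590.3000 = 2899.7000 px.
Bar area = 2899.7000 × 3210 ≈ 9308037 px.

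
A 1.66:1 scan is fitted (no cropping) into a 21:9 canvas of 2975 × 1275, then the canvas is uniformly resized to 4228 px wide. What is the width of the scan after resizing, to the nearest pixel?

At 2975×1275 the scan is height-limited, so width = 1275 × 1.660 ≈ 2116.50 px.
Scaling 2975 → 4228 is ×1.4212, so the width becomes 2116.50 × 1.4212 ≈ 3007.92 px.

3008 px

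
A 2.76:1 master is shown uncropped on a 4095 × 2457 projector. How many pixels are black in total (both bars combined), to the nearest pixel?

3985681 pixels

2.76:1 (2.760) > 5:3 (1.667), so the master fills the width.
Content height = 4095 / 2.760 ≈ 1483.6957 px.
Black = 2457 − 1483.6957 = 973.3043 px.
Across the 4095-px span: 973.3043 × 4095 ≈ 3985681 px.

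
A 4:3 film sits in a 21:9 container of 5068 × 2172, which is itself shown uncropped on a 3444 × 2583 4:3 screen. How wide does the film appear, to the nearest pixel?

First fit — 4:3 into 5068×2172 spans the height: 2896.00 × 2172.00.
The 21:9 canvas is width-limited in 3444×2583, giving 3444.00 × 1476.00; scale factor 0.6796.
So the film's width is 2896.00 × 0.6796 ≈ 1968.00.

1968 px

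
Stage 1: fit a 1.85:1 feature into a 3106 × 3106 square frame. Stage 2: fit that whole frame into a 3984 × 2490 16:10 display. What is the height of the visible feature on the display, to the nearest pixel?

1.85:1 in 3106×3106: fills the width, so the feature is 3106.00 × 1678.92.
square in 3984×2490: fills the height, so the intermediate becomes 2490.00 × 2490.00 — a scale of ×0.8017.
So the feature's height is 1678.92 × 0.8017 ≈ 1345.95.

1346 px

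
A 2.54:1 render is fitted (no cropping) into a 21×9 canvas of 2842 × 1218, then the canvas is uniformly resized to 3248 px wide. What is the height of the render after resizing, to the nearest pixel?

In the 2842×1218 frame the render fills the width: height = 2842 / 2.540 ≈ 1118.90 px.
Resizing to 3248 px wide multiplies everything by 1.1429: 1118.90 → 1278.74 px.

1279 px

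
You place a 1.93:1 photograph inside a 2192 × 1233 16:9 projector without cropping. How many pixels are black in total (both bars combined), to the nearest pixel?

Since 1.930 > 1.778, the photograph is width-limited.
That makes the image 1135.7513 px tall (2192 / 1.930).
Leftover height: 1233 − 1135.7513 = 97.2487 px.
Across the 2192-px span: 97.2487 × 2192 ≈ 213169 px.

213169 pixels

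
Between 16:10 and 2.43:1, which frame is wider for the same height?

2.43:1

16:10 = 1.6 and 2.43; 2.43 > 1.6.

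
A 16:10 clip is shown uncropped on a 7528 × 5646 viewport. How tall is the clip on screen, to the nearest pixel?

4705 px

16:10 is wider than 4×3, so it spans the full width.
Content height = 7528 × 10/16 ≈ 4705.00 px.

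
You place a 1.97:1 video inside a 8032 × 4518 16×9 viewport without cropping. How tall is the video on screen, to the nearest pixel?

4077 px

Since 1.970 > 1.778, the video is width-limited.
The video is 8032 / 1.970 ≈ 4077.16 px tall.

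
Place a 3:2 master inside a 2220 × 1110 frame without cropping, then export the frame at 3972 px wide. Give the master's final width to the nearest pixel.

2979 px

Fitted into 2220×1110, the master spans the height; its width is 1110 × 3/2 ≈ 1665.00 px.
Scaling 2220 → 3972 is ×1.7892, so the width becomes 1665.00 × 1.7892 ≈ 2979.00 px.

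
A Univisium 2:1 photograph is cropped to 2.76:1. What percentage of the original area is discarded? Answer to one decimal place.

Going from Univisium 2:1 to 2.76:1 means cutting height while keeping width.
Fraction kept = (2.000)/(2.760) ≈ 72.46%, so 27.54% is lost.

27.5%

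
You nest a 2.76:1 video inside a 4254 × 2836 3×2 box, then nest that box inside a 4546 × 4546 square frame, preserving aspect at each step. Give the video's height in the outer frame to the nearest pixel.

Inside the 4254×2836 canvas the video is width-limited at 4254.00 × 1541.30.
3×2 in 4546×4546: fills the width, so the intermediate becomes 4546.00 × 3030.67 — a scale of ×1.0686.
So the video's height is 1541.30 × 1.0686 ≈ 1647.10.

1647 px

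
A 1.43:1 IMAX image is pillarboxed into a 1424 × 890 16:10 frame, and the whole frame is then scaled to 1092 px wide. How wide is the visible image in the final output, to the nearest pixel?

In the 1424×890 frame the image fills the height: width = 890 × 1.430 ≈ 1272.70 px.
Resizing to 1092 px wide multiplies everything by 0.7669: 1272.70 → 975.98 px.

976 px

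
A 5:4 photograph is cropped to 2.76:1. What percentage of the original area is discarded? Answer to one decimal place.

54.7%

The width stays; only height is cut (since 2.76:1 is wider than 5:4).
(1.250)/(2.760) ≈ 0.453 of the area survives, leaving 54.71% discarded.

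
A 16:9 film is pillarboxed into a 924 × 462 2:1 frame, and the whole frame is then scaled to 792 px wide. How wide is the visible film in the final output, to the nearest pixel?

At 924×462 the film is height-limited, so width = 462 × 16/9 ≈ 821.33 px.
Scaling 924 → 792 is ×0.8571, so the width becomes 821.33 × 0.8571 ≈ 704.00 px.

704 px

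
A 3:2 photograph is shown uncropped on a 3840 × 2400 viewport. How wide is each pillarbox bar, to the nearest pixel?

Since 1.500 < 1.600, the photograph is height-limited.
Content width = 2400 × 3/2 ≈ 3600.00 px.
Leftover width: 3840 − 3600.00 = 240.00 px → 120.00 each side.

120 px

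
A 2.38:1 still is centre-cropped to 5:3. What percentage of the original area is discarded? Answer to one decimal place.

30.0%

The height stays; only width is cut (since 5:3 is narrower than 2.38:1).
Fraction kept = (1.667)/(2.380) ≈ 70.03%, so 29.97% is lost.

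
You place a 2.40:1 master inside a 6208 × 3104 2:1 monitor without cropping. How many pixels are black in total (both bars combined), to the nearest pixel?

Since 2.400 > 2.000, the master is width-limited.
The master is 6208 / 2.400 ≈ 2586.6667 px tall.
Leftover height: 3104 − 2586.6667 = 517.3333 px.
Across the 6208-px span: 517.3333 × 6208 ≈ 3211605 px.

3211605 pixels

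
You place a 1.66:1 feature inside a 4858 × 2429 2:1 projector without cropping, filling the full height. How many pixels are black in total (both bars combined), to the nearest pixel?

2006014 pixels

Content width = 2429 × 1.660 ≈ 4032.1400 px.
4858 − 4032.1400 = 825.8600 px of bars.
Bar area = 825.8600 × 2429 ≈ 2006014 px.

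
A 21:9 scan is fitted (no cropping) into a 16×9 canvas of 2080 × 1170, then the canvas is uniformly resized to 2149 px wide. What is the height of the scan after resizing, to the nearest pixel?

Fitted into 2080×1170, the scan spans the width; its height is 2080 × 9/21 ≈ 891.43 px.
Resizing to 2149 px wide multiplies everything by 1.0332: 891.43 → 921.00 px.

921 px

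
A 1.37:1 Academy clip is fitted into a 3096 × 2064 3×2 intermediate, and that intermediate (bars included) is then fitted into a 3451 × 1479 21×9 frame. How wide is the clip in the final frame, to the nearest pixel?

1.37:1 Academy in 3096×2064: fills the height, so the clip is 2827.68 × 2064.00.
Second fit — the 3×2 canvas into 3451×1479 spans the height: 2218.50 × 1479.00 (×0.7166 from 3096×2064).
So the clip's width is 2827.68 × 0.7166 ≈ 2026.23.

2026 px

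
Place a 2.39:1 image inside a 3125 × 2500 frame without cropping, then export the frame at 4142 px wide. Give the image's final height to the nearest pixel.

1733 px

In the 3125×2500 frame the image fills the width: height = 3125 / 2.390 ≈ 1307.53 px.
Scaling 3125 → 4142 is ×1.3254, so the height becomes 1307.53 × 1.3254 ≈ 1733.05 px.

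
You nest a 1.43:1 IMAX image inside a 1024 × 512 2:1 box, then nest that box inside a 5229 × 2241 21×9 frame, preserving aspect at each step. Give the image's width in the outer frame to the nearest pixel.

3205 px

First fit — 1.43:1 IMAX into 1024×512 spans the height: 732.16 × 512.00.
2:1 in 5229×2241: fills the height, so the intermediate becomes 4482.00 × 2241.00 — a scale of ×4.3770.
The image scales with it: width 732.16 × 4.3770 ≈ 3204.63.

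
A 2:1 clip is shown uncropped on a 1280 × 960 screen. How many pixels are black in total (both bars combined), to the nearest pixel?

Since 2.000 > 1.333, the clip is width-limited.
The clip is 1280 × 1/2 ≈ 640.0000 px tall.
960 − 640.0000 = 320.0000 px of bars.
Across the 1280-px span: 320.0000 × 1280 ≈ 409600 px.

409600 pixels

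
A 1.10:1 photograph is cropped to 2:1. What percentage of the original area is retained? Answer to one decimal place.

Going from 1.10:1 to 2:1 means cutting height while keeping width.
Fraction kept = (1.100)/(2.000) ≈ 55.00%.

55.0%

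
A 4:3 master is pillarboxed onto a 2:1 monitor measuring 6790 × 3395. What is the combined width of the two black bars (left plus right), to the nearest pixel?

2263 px

Since 1.333 < 2.000, the master is height-limited.
The master is 3395 × 4/3 ≈ 4526.67 px wide.
Leftover width: 6790 − 4526.67 = 2263.33 px.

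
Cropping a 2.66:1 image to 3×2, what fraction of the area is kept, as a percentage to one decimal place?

56.4%

Going from 2.66:1 to 3×2 means cutting width while keeping height.
Area ratio = (1.500)/(2.660) = 56.39% retained.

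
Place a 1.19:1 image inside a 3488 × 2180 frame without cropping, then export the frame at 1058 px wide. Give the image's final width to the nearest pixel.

787 px

In the 3488×2180 frame the image fills the height: width = 2180 × 1.190 ≈ 2594.20 px.
Resizing to 1058 px wide multiplies everything by 0.3033: 2594.20 → 786.89 px.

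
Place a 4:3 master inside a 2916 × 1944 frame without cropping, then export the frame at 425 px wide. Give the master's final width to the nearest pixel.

At 2916×1944 the master is height-limited, so width = 1944 × 4/3 ≈ 2592.00 px.
Resizing to 425 px wide multiplies everything by 0.1457: 2592.00 → 377.78 px.

378 px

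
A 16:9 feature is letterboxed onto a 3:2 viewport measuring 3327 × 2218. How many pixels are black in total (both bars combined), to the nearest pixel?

1153013 pixels

16:9 (1.778) > 3:2 (1.500), so the feature fills the width.
That makes the image 1871.4375 px tall (3327 × 9/16).
2218 − 1871.4375 = 346.5625 px of bars.
Across the 3327-px span: 346.5625 × 3327 ≈ 1153013 px.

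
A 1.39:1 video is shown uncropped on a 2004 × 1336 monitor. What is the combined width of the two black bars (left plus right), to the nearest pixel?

147 px

1.39:1 is narrower than 3:2, so it spans the full height.
Content width = 1336 × 1.390 ≈ 1857.04 px.
Leftover width: 2004 − 1857.04 = 146.96 px.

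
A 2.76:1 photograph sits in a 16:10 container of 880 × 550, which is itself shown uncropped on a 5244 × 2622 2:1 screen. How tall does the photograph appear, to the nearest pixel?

1520 px

2.76:1 in 880×550: fills the width, so the photograph is 880.00 × 318.84.
16:10 in 5244×2622: fills the height, so the intermediate becomes 4195.20 × 2622.00 — a scale of ×4.7673.
Applying the same ×4.7673: 318.84 → 1520.00.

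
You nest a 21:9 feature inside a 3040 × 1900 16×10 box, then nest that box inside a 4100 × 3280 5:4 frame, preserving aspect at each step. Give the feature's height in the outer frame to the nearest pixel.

1757 px

First fit — 21:9 into 3040×1900 spans the width: 3040.00 × 1302.86.
16×10 in 4100×3280: fills the width, so the intermediate becomes 4100.00 × 2562.50 — a scale of ×1.3487.
The feature scales with it: height 1302.86 × 1.3487 ≈ 1757.14.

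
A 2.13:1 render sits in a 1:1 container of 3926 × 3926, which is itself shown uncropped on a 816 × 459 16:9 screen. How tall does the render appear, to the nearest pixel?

Inside the 3926×3926 canvas the render is width-limited at 3926.00 × 1843.19.
Second fit — the 1:1 canvas into 816×459 spans the height: 459.00 × 459.00 (×0.1169 from 3926×3926).
Applying the same ×0.1169: 1843.19 → 215.49.

215 px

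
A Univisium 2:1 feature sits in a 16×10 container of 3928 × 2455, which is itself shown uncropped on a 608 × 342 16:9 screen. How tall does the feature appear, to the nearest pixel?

First fit — Univisium 2:1 into 3928×2455 spans the width: 3928.00 × 1964.00.
Second fit — the 16×10 canvas into 608×342 spans the height: 547.20 × 342.00 (×0.1393 from 3928×2455).
So the feature's height is 1964.00 × 0.1393 ≈ 273.60.

274 px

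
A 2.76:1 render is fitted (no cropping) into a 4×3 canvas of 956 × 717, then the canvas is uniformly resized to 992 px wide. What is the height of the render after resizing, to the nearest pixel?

Fitted into 956×717, the render spans the width; its height is 956 / 2.760 ≈ 346.38 px.
Scaling 956 → 992 is ×1.0377, so the height becomes 346.38 × 1.0377 ≈ 359.42 px.

359 px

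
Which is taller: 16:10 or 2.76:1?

16:10

16:10 = 1.6 and 2.76; 2.76 > 1.6. The smaller width-to-height ratio is the taller frame.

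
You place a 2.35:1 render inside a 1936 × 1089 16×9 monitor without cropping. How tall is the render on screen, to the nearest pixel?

2.35:1 (2.350) > 16×9 (1.778), so the render fills the width.
That makes the image 823.83 px tall (1936 / 2.350).

824 px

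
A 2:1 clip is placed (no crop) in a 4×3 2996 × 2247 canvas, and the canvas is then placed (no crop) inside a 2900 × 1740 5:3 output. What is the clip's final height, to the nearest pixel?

2:1 in 2996×2247: fills the width, so the clip is 2996.00 × 1498.00.
The 4×3 canvas is height-limited in 2900×1740, giving 2320.00 × 1740.00; scale factor 0.7744.
So the clip's height is 1498.00 × 0.7744 ≈ 1160.00.

1160 px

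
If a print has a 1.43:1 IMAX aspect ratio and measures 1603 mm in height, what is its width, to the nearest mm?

At 1.43:1 IMAX, 1603 × 1.430 ≈ 2292.29.

2292 mm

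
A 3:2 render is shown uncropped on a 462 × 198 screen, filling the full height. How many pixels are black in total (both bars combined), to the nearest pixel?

32670 pixels

That makes the image 297.0000 px wide (198 × 3/2).
462 − 297.0000 = 165.0000 px of bars.
That's 165.0000 × 198 ≈ 32670 black pixels.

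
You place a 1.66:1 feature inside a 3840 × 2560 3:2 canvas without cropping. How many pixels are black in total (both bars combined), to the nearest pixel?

Since 1.660 > 1.500, the feature is width-limited.
The feature is 3840 / 1.660 ≈ 2313.2530 px tall.
Black = 2560 − 2313.2530 = 246.7470 px.
Across the 3840-px span: 246.7470 × 3840 ≈ 947508 px.

947508 pixels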